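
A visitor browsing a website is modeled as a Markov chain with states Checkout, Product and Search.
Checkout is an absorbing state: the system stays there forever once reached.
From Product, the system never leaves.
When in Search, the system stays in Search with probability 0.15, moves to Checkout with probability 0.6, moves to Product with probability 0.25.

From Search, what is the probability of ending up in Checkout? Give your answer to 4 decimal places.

Let h(s) be the probability of absorption at Checkout starting from transient state s. Then h(Checkout) = 1 and h(Product) = 0. By first-step analysis:
h(Search) = 0.6·1 + 0.25·0 + 0.15·h(Search)
Solving: h(Search) = 0.7059.
Starting from Search, the probability is 0.7059.

0.7059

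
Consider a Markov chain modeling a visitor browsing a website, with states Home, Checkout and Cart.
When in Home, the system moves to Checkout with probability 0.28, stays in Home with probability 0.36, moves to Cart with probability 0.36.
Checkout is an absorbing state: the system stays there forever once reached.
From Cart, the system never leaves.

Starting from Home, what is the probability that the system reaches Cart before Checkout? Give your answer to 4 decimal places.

0.5625

Let h(s) be the probability of absorption at Cart starting from transient state s. Then h(Cart) = 1 and h(Checkout) = 0. By first-step analysis:
h(Home) = 0.36·h(Home) + 0.28·0 + 0.36·1
Solving: h(Home) = 0.5625.
Starting from Home, the probability is 0.5625.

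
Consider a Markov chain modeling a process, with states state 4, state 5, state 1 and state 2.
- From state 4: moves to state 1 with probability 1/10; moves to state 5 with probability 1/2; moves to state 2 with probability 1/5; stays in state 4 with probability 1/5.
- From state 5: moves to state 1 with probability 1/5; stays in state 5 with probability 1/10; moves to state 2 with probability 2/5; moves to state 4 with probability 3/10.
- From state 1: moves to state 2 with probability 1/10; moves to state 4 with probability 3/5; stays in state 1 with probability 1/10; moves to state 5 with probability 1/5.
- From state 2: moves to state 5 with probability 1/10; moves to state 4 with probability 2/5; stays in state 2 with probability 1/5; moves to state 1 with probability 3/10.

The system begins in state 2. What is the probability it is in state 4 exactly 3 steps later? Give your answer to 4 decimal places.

Propagate the distribution vector 3 steps from state 2.
After 0 steps: (0.0000, 0.0000, 0.0000, 1.0000)
After 1 step: (0.4000, 0.1000, 0.3000, 0.2000)
After 2 steps: (0.3700, 0.2900, 0.1500, 0.1900)
After 3 steps: (0.3270, 0.2630, 0.1670, 0.2430)
P(in state 4 after 3 steps) = 0.3270

0.3270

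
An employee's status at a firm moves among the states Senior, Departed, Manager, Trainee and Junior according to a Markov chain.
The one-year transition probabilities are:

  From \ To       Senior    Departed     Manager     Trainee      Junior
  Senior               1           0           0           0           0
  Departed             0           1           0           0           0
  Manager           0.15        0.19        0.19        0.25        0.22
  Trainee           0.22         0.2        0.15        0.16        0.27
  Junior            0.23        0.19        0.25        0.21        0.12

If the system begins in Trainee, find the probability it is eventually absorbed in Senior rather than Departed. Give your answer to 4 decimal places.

Let h(s) be the probability of absorption at Senior starting from transient state s. Then h(Senior) = 1 and h(Departed) = 0. By first-step analysis:
h(Manager) = 0.15·1 + 0.19·0 + 0.19·h(Manager) + 0.25·h(Trainee) + 0.22·h(Junior)
h(Trainee) = 0.22·1 + 0.2·0 + 0.15·h(Manager) + 0.16·h(Trainee) + 0.27·h(Junior)
h(Junior) = 0.23·1 + 0.19·0 + 0.25·h(Manager) + 0.21·h(Trainee) + 0.12·h(Junior)
Solving: h(Manager) = 0.4868, h(Trainee) = 0.5169, h(Junior) = 0.5230.
Starting from Trainee, the probability is 0.5169.

0.5169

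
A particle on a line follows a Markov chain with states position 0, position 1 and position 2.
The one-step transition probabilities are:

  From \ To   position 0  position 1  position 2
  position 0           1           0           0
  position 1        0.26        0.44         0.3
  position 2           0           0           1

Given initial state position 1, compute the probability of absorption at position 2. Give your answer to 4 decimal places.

0.5357

Let h(s) be the probability of absorption at position 2 starting from transient state s. Then h(position 2) = 1 and h(position 0) = 0. By first-step analysis:
h(position 1) = 0.26·0 + 0.44·h(position 1) + 0.3·1
Solving: h(position 1) = 0.5357.
Starting from position 1, the probability is 0.5357.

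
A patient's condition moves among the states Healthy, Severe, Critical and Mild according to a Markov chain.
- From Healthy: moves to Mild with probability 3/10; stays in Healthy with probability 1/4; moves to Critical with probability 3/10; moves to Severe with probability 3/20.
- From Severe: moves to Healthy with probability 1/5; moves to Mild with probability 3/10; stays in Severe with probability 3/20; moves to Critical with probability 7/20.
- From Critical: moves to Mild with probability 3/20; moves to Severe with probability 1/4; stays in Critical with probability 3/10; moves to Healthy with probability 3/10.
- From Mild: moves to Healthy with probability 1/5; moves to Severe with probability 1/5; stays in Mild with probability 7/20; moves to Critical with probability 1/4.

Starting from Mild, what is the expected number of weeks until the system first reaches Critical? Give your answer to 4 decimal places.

3.5897

Let t(s) be the expected number of weeks to first reach Critical from state s, with t(Critical) = 0. Conditioning on the first week:
t(Healthy) = 1 + 0.25·t(Healthy) + 0.15·t(Severe) + 0.3·t(Mild)
t(Severe) = 1 + 0.2·t(Healthy) + 0.15·t(Severe) + 0.3·t(Mild)
t(Mild) = 1 + 0.2·t(Healthy) + 0.2·t(Severe) + 0.35·t(Mild)
Solving: t(Healthy) = 3.4188, t(Severe) = 3.2479, t(Mild) = 3.5897.
Expected weeks from Mild to Critical: 3.5897.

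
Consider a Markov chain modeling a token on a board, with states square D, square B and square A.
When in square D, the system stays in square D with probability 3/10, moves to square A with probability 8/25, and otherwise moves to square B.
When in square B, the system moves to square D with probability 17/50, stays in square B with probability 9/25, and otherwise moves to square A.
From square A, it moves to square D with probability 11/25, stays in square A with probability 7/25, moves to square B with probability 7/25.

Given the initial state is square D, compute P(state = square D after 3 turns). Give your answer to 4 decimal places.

0.3556

Propagate the distribution vector 3 turns from square D.
After 0 turns: (1.0000, 0.0000, 0.0000)
After 1 turn: (0.3000, 0.3800, 0.3200)
After 2 turns: (0.3600, 0.3404, 0.2996)
After 3 turns: (0.3556, 0.3432, 0.3012)
P(in square D after 3 turns) = 0.3556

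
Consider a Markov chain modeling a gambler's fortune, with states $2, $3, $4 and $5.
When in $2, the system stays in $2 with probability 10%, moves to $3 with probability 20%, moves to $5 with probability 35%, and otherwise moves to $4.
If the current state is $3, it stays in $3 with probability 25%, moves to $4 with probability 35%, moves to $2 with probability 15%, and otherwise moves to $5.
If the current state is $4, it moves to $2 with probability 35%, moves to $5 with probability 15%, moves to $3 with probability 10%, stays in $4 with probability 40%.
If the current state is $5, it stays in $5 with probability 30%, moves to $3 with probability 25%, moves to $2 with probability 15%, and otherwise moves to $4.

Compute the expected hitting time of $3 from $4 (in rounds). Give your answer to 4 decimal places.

Let t(s) be the expected number of rounds to first reach $3 from state s, with t($3) = 0. Conditioning on the first round:
t($2) = 1 + 0.1·t($2) + 0.35·t($4) + 0.35·t($5)
t($4) = 1 + 0.35·t($2) + 0.4·t($4) + 0.15·t($5)
t($5) = 1 + 0.15·t($2) + 0.3·t($4) + 0.3·t($5)
Solving: t($2) = 5.6228, t($4) = 6.2776, t($5) = 5.3238.
Expected rounds from $4 to $3: 6.2776.

6.2776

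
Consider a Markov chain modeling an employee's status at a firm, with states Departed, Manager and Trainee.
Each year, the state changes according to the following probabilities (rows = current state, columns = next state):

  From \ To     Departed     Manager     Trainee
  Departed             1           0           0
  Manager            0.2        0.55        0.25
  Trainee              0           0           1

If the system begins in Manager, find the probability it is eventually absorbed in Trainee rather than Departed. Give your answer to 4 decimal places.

0.5556

Let h(s) be the probability of absorption at Trainee starting from transient state s. Then h(Trainee) = 1 and h(Departed) = 0. By first-step analysis:
h(Manager) = 0.2·0 + 0.55·h(Manager) + 0.25·1
Solving: h(Manager) = 0.5556.
Starting from Manager, the probability is 0.5556.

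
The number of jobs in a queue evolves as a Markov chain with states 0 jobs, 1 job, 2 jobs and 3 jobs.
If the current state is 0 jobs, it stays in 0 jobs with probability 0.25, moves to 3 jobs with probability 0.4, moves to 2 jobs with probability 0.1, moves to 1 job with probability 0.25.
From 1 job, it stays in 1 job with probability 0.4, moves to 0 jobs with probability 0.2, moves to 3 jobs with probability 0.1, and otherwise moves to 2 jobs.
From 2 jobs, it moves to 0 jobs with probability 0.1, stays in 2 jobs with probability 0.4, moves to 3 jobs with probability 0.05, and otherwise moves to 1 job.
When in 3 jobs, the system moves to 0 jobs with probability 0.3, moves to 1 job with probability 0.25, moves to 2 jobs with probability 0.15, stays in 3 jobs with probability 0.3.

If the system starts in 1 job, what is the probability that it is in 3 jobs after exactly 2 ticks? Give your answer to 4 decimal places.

Propagate the distribution vector 2 ticks from 1 job.
After 0 ticks: (0.0000, 1.0000, 0.0000, 0.0000)
After 1 tick: (0.2000, 0.4000, 0.3000, 0.1000)
After 2 ticks: (0.1900, 0.3700, 0.2750, 0.1650)
P(in 3 jobs after 2 ticks) = 0.1650

0.1650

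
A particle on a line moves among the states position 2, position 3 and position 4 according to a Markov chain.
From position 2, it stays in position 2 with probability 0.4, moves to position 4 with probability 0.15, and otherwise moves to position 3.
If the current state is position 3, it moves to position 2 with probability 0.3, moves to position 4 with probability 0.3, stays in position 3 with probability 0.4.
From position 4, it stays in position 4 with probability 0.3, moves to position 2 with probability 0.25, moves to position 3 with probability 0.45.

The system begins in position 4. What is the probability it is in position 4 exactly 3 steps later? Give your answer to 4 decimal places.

Propagate the distribution vector 3 steps from position 4.
After 0 steps: (0.0000, 0.0000, 1.0000)
After 1 step: (0.2500, 0.4500, 0.3000)
After 2 steps: (0.3100, 0.4275, 0.2625)
After 3 steps: (0.3179, 0.4286, 0.2535)
P(in position 4 after 3 steps) = 0.2535

0.2535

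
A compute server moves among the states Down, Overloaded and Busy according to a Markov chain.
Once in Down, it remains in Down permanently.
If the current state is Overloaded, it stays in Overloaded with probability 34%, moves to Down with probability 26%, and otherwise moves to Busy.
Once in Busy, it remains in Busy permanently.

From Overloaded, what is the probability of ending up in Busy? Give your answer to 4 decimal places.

Let h(s) be the probability of absorption at Busy starting from transient state s. Then h(Busy) = 1 and h(Down) = 0. By first-step analysis:
h(Overloaded) = 0.26·0 + 0.34·h(Overloaded) + 0.4·1
Solving: h(Overloaded) = 0.6061.
Starting from Overloaded, the probability is 0.6061.

0.6061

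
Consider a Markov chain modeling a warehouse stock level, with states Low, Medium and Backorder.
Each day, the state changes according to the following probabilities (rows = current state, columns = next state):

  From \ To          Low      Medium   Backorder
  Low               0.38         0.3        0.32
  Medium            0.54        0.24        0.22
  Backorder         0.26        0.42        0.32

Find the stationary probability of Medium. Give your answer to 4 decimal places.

Let the stationary distribution be π with π = πP and π_1 + π_2 + π_3 = 1.
π_1 = 0.38·π_1 + 0.54·π_2 + 0.26·π_3
π_2 = 0.3·π_1 + 0.24·π_2 + 0.42·π_3
Solving with the normalization constraint gives π = (0.3959, 0.3157, 0.2884).
So the stationary probability of Medium is 0.3157.

0.3157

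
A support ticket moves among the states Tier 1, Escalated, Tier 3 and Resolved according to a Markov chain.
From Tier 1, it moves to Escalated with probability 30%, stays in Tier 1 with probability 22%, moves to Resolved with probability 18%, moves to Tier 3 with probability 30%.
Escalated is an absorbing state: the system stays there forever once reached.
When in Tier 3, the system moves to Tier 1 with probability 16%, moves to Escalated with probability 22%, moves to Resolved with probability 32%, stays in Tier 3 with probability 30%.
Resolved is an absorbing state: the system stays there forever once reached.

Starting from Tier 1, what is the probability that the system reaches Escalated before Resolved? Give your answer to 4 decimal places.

0.5542

Let h(s) be the probability of absorption at Escalated starting from transient state s. Then h(Escalated) = 1 and h(Resolved) = 0. By first-step analysis:
h(Tier 1) = 0.22·h(Tier 1) + 0.3·1 + 0.3·h(Tier 3) + 0.18·0
h(Tier 3) = 0.16·h(Tier 1) + 0.22·1 + 0.3·h(Tier 3) + 0.32·0
Solving: h(Tier 1) = 0.5542, h(Tier 3) = 0.4410.
Starting from Tier 1, the probability is 0.5542.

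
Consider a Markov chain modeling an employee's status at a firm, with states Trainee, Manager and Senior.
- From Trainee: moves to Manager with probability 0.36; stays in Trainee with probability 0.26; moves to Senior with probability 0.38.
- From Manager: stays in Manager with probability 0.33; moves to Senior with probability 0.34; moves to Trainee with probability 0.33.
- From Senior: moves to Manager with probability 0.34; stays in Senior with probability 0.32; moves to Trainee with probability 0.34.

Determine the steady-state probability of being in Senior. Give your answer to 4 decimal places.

0.3456

Let the stationary distribution be π with π = πP and π_1 + π_2 + π_3 = 1.
π_1 = 0.26·π_1 + 0.33·π_2 + 0.34·π_3
π_2 = 0.36·π_1 + 0.33·π_2 + 0.34·π_3
Solving with the normalization constraint gives π = (0.3116, 0.3428, 0.3456).
So the stationary probability of Senior is 0.3456.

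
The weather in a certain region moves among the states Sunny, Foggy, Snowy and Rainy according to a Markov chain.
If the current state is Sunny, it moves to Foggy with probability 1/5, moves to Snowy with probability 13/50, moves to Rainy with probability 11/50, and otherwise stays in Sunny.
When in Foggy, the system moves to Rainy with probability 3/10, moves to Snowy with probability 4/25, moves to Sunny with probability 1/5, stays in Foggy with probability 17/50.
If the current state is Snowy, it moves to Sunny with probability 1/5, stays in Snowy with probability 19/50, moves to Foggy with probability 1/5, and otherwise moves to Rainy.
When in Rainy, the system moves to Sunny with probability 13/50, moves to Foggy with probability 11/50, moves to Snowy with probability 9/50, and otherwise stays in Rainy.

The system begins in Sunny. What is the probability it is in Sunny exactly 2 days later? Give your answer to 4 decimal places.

0.2516

Propagate the distribution vector 2 days from Sunny.
After 0 days: (1.0000, 0.0000, 0.0000, 0.0000)
After 1 day: (0.3200, 0.2000, 0.2600, 0.2200)
After 2 days: (0.2516, 0.2324, 0.2536, 0.2624)
P(in Sunny after 2 days) = 0.2516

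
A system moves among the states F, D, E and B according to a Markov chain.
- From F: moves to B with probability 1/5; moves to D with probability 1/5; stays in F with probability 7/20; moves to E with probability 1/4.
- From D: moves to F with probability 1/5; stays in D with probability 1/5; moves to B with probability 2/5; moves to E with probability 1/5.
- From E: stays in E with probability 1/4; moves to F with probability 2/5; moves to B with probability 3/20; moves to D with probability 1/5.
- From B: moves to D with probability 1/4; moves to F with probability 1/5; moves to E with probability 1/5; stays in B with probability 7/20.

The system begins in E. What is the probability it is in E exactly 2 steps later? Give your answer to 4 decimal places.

0.2325

Propagate the distribution vector 2 steps from E.
After 0 steps: (0.0000, 0.0000, 1.0000, 0.0000)
After 1 step: (0.4000, 0.2000, 0.2500, 0.1500)
After 2 steps: (0.3100, 0.2075, 0.2325, 0.2500)
P(in E after 2 steps) = 0.2325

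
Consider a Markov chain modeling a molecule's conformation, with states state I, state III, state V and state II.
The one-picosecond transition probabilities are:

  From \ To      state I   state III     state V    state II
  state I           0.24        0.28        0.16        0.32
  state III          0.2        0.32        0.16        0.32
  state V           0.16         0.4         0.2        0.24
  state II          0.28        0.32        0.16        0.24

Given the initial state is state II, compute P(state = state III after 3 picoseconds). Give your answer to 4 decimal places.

0.3244

Propagate the distribution vector 3 picoseconds from state II.
After 0 picoseconds: (0.0000, 0.0000, 0.0000, 1.0000)
After 1 picosecond: (0.2800, 0.3200, 0.1600, 0.2400)
After 2 picoseconds: (0.2240, 0.3216, 0.1664, 0.2880)
After 3 picoseconds: (0.2253, 0.3244, 0.1667, 0.2836)
P(in state III after 3 picoseconds) = 0.3244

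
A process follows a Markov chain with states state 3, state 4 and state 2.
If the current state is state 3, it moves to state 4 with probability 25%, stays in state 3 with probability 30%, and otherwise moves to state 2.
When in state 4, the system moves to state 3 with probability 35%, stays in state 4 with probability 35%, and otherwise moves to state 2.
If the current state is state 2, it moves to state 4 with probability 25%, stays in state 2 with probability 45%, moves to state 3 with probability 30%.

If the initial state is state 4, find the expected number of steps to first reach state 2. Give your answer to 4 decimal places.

Let t(s) be the expected number of steps to first reach state 2 from state s, with t(state 2) = 0. Conditioning on the first step:
t(state 3) = 1 + 0.3·t(state 3) + 0.25·t(state 4)
t(state 4) = 1 + 0.35·t(state 3) + 0.35·t(state 4)
Solving: t(state 3) = 2.4490, t(state 4) = 2.8571.
Expected steps from state 4 to state 2: 2.8571.

2.8571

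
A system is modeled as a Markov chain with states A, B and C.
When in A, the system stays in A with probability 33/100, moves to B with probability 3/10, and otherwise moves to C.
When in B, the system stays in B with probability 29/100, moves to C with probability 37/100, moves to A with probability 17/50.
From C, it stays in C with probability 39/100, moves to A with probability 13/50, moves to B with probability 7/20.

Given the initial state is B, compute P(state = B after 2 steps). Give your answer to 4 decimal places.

0.3156

Sum over the intermediate state after 1 step:
P = P(B→A)·P(A→B) + P(B→B)·P(B→B) + P(B→C)·P(C→B)
  = 0.34×0.3 + 0.29×0.29 + 0.37×0.35
  = 0.1020 + 0.0841 + 0.1295 = 0.3156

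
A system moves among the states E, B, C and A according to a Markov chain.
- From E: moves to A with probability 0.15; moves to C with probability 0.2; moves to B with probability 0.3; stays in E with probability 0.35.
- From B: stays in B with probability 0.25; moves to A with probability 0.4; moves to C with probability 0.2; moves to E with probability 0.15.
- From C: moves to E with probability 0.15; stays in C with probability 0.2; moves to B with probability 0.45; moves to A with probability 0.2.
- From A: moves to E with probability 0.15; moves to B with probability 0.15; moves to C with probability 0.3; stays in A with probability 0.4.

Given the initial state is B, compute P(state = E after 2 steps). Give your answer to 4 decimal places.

Propagate the distribution vector 2 steps from B.
After 0 steps: (0.0000, 1.0000, 0.0000, 0.0000)
After 1 step: (0.1500, 0.2500, 0.2000, 0.4000)
After 2 steps: (0.1800, 0.2575, 0.2400, 0.3225)
P(in E after 2 steps) = 0.1800

0.1800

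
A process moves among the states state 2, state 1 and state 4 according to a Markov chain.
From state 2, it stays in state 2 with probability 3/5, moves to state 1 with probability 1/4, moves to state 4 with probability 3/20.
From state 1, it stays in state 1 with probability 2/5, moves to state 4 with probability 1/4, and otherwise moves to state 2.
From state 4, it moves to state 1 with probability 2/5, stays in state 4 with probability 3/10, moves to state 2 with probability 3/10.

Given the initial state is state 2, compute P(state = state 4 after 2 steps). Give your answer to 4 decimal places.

Sum over the intermediate state after 1 step:
P = P(state 2→state 2)·P(state 2→state 4) + P(state 2→state 1)·P(state 1→state 4) + P(state 2→state 4)·P(state 4→state 4)
  = 0.6×0.15 + 0.25×0.25 + 0.15×0.3
  = 0.0900 + 0.0625 + 0.0450 = 0.1975

0.1975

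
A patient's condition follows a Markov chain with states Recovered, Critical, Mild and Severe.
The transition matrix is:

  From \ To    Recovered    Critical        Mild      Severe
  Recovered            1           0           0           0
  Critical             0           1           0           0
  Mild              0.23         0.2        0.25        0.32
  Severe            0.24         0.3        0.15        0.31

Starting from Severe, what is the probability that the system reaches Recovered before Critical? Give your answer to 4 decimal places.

0.4569

Let h(s) be the probability of absorption at Recovered starting from transient state s. Then h(Recovered) = 1 and h(Critical) = 0. By first-step analysis:
h(Mild) = 0.23·1 + 0.2·0 + 0.25·h(Mild) + 0.32·h(Severe)
h(Severe) = 0.24·1 + 0.3·0 + 0.15·h(Mild) + 0.31·h(Severe)
Solving: h(Mild) = 0.5016, h(Severe) = 0.4569.
Starting from Severe, the probability is 0.4569.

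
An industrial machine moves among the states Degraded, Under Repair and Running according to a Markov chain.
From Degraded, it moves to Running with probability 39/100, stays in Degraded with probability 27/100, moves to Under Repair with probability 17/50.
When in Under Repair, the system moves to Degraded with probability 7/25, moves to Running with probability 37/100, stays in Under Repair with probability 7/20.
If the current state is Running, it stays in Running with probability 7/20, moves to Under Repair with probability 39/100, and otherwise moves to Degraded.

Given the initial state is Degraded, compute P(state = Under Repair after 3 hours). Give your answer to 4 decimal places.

0.3620

Propagate the distribution vector 3 hours from Degraded.
After 0 hours: (1.0000, 0.0000, 0.0000)
After 1 hour: (0.2700, 0.3400, 0.3900)
After 2 hours: (0.2695, 0.3629, 0.3676)
After 3 hours: (0.2700, 0.3620, 0.3680)
P(in Under Repair after 3 hours) = 0.3620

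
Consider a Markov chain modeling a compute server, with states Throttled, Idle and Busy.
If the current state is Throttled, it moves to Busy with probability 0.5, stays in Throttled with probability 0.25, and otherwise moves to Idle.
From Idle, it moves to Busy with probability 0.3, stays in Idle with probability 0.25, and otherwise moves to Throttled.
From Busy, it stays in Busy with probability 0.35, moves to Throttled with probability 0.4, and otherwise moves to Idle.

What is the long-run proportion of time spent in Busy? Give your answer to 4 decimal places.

Let the stationary distribution be π with π = πP and π_1 + π_2 + π_3 = 1.
π_1 = 0.25·π_1 + 0.45·π_2 + 0.4·π_3
π_2 = 0.25·π_1 + 0.25·π_2 + 0.25·π_3
Solving with the normalization constraint gives π = (0.3587, 0.2500, 0.3913).
So the stationary probability of Busy is 0.3913.

0.3913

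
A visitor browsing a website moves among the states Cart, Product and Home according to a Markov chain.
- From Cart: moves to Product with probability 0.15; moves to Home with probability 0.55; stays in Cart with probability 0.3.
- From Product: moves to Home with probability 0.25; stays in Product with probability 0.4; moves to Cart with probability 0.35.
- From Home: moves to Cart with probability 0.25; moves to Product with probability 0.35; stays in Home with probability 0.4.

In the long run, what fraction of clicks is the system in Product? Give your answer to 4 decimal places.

0.3062

Let the stationary distribution be π with π = πP and π_1 + π_2 + π_3 = 1.
π_1 = 0.3·π_1 + 0.35·π_2 + 0.25·π_3
π_2 = 0.15·π_1 + 0.4·π_2 + 0.35·π_3
Solving with the normalization constraint gives π = (0.2954, 0.3062, 0.3984).
So the stationary probability of Product is 0.3062.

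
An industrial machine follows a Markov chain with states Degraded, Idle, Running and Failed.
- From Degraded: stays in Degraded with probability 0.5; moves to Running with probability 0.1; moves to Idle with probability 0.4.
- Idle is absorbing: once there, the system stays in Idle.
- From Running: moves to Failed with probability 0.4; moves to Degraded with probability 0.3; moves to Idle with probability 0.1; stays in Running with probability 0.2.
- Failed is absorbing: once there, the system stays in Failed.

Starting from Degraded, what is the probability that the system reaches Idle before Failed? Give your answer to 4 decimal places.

Let h(s) be the probability of absorption at Idle starting from transient state s. Then h(Idle) = 1 and h(Failed) = 0. By first-step analysis:
h(Degraded) = 0.5·h(Degraded) + 0.4·1 + 0.1·h(Running)
h(Running) = 0.3·h(Degraded) + 0.1·1 + 0.2·h(Running) + 0.4·0
Solving: h(Degraded) = 0.8919, h(Running) = 0.4595.
Starting from Degraded, the probability is 0.8919.

0.8919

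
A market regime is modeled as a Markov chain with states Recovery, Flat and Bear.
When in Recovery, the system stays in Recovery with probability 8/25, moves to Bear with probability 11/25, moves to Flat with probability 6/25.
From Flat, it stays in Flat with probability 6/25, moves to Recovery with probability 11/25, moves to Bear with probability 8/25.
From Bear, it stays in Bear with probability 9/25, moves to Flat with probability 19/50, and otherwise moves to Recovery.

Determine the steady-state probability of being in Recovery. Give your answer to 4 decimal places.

0.3326

Let the stationary distribution be π with π = πP and π_1 + π_2 + π_3 = 1.
π_1 = 0.32·π_1 + 0.44·π_2 + 0.26·π_3
π_2 = 0.24·π_1 + 0.24·π_2 + 0.38·π_3
Solving with the normalization constraint gives π = (0.3326, 0.2925, 0.3749).
So the stationary probability of Recovery is 0.3326.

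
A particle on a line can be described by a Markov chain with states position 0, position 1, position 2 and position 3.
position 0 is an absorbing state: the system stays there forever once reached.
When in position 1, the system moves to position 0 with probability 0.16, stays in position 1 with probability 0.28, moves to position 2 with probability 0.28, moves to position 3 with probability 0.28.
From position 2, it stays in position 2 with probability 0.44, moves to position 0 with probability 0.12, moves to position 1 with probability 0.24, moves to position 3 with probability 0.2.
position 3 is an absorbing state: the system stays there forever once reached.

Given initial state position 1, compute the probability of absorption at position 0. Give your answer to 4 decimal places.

Let h(s) be the probability of absorption at position 0 starting from transient state s. Then h(position 0) = 1 and h(position 3) = 0. By first-step analysis:
h(position 1) = 0.16·1 + 0.28·h(position 1) + 0.28·h(position 2) + 0.28·0
h(position 2) = 0.12·1 + 0.24·h(position 1) + 0.44·h(position 2) + 0.2·0
Solving: h(position 1) = 0.3667, h(position 2) = 0.3714.
Starting from position 1, the probability is 0.3667.

0.3667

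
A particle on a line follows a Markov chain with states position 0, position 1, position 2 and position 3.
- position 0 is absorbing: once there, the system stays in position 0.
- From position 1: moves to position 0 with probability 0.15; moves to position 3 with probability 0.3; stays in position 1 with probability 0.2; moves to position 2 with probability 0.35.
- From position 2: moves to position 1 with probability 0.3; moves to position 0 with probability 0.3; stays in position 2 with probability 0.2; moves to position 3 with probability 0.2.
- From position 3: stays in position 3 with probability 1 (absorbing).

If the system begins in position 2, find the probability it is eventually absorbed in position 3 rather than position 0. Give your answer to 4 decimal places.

Let h(s) be the probability of absorption at position 3 starting from transient state s. Then h(position 3) = 1 and h(position 0) = 0. By first-step analysis:
h(position 1) = 0.15·0 + 0.2·h(position 1) + 0.35·h(position 2) + 0.3·1
h(position 2) = 0.3·0 + 0.3·h(position 1) + 0.2·h(position 2) + 0.2·1
Solving: h(position 1) = 0.5794, h(position 2) = 0.4673.
Starting from position 2, the probability is 0.4673.

0.4673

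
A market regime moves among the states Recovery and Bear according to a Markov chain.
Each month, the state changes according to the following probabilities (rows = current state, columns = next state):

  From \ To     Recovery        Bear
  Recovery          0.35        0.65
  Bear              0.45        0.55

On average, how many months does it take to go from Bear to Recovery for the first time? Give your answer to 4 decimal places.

Let t(s) be the expected number of months to first reach Recovery from state s, with t(Recovery) = 0. Conditioning on the first month:
t(Bear) = 1 + 0.55·t(Bear)
Solving: t(Bear) = 2.2222.
Expected months from Bear to Recovery: 2.2222.

2.2222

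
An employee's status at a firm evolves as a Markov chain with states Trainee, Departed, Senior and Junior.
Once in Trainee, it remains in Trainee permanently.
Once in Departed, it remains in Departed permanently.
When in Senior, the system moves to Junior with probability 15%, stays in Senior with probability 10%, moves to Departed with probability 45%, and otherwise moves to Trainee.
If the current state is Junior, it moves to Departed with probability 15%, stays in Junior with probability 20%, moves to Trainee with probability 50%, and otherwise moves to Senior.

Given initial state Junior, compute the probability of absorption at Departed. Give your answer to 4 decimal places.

0.2903

Let h(s) be the probability of absorption at Departed starting from transient state s. Then h(Departed) = 1 and h(Trainee) = 0. By first-step analysis:
h(Senior) = 0.3·0 + 0.45·1 + 0.1·h(Senior) + 0.15·h(Junior)
h(Junior) = 0.5·0 + 0.15·1 + 0.15·h(Senior) + 0.2·h(Junior)
Solving: h(Senior) = 0.5484, h(Junior) = 0.2903.
Starting from Junior, the probability is 0.2903.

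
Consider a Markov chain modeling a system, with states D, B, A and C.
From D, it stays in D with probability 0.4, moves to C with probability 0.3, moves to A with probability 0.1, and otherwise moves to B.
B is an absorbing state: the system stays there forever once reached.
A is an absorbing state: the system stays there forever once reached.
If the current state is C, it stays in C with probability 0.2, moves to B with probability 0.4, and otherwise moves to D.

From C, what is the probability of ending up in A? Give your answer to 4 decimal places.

0.1111

Let h(s) be the probability of absorption at A starting from transient state s. Then h(A) = 1 and h(B) = 0. By first-step analysis:
h(D) = 0.4·h(D) + 0.2·0 + 0.1·1 + 0.3·h(C)
h(C) = 0.4·h(D) + 0.4·0 + 0.2·h(C)
Solving: h(D) = 0.2222, h(C) = 0.1111.
Starting from C, the probability is 0.1111.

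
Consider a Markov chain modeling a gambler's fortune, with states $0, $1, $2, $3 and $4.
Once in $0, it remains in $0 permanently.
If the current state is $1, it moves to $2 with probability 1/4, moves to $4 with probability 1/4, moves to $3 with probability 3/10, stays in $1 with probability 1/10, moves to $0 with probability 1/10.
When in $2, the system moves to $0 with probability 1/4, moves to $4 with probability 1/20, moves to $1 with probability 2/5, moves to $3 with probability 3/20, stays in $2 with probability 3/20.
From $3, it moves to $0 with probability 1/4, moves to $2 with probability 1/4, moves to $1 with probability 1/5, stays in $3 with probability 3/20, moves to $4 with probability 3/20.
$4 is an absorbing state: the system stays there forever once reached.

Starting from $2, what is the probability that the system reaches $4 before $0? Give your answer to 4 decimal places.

Let h(s) be the probability of absorption at $4 starting from transient state s. Then h($4) = 1 and h($0) = 0. By first-step analysis:
h($1) = 0.1·0 + 0.1·h($1) + 0.25·h($2) + 0.3·h($3) + 0.25·1
h($2) = 0.25·0 + 0.4·h($1) + 0.15·h($2) + 0.15·h($3) + 0.05·1
h($3) = 0.25·0 + 0.2·h($1) + 0.25·h($2) + 0.15·h($3) + 0.15·1
Solving: h($1) = 0.5181, h($2) = 0.3747, h($3) = 0.4086.
Starting from $2, the probability is 0.3747.

0.3747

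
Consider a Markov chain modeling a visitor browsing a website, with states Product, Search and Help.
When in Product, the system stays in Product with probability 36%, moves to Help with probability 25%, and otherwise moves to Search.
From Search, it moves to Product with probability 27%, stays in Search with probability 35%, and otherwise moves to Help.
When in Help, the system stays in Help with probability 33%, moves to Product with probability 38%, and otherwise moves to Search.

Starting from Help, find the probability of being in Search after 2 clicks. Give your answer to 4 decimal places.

Sum over the intermediate state after 1 click:
P = P(Help→Product)·P(Product→Search) + P(Help→Search)·P(Search→Search) + P(Help→Help)·P(Help→Search)
  = 0.38×0.39 + 0.29×0.35 + 0.33×0.29
  = 0.1482 + 0.1015 + 0.0957 = 0.3454

0.3454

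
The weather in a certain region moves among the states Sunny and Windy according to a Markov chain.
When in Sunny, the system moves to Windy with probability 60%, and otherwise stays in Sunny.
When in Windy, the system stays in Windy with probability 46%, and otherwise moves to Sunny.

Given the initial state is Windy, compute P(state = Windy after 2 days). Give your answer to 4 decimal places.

0.5356

Sum over the intermediate state after 1 day:
P = P(Windy→Sunny)·P(Sunny→Windy) + P(Windy→Windy)·P(Windy→Windy)
  = 0.54×0.6 + 0.46×0.46
  = 0.3240 + 0.2116 = 0.5356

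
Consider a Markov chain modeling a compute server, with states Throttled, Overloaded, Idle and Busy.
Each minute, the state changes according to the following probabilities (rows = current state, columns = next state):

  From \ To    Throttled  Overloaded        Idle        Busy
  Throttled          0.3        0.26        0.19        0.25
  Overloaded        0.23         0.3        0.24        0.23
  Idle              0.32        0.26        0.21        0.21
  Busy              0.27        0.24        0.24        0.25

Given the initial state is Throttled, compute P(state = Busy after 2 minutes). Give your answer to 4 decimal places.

Propagate the distribution vector 2 minutes from Throttled.
After 0 minutes: (1.0000, 0.0000, 0.0000, 0.0000)
After 1 minute: (0.3000, 0.2600, 0.1900, 0.2500)
After 2 minutes: (0.2781, 0.2654, 0.2193, 0.2372)
P(in Busy after 2 minutes) = 0.2372

0.2372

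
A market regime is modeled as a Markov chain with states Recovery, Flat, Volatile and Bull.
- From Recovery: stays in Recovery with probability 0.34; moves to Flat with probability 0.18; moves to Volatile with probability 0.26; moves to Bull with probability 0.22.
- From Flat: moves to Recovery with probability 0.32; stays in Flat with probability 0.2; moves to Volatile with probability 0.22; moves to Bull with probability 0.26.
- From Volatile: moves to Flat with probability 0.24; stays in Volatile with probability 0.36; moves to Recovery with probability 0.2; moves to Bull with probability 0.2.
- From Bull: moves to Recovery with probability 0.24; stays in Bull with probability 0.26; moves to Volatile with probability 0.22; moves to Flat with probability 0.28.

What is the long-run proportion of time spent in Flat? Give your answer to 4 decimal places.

Let the stationary distribution be π with π = πP and π_1 + π_2 + π_3 + π_4 = 1.
π_1 = 0.34·π_1 + 0.32·π_2 + 0.2·π_3 + 0.24·π_4
π_2 = 0.18·π_1 + 0.2·π_2 + 0.24·π_3 + 0.28·π_4
π_3 = 0.26·π_1 + 0.22·π_2 + 0.36·π_3 + 0.22·π_4
Solving with the normalization constraint gives π = (0.2746, 0.2239, 0.2686, 0.2329).
So the stationary probability of Flat is 0.2239.

0.2239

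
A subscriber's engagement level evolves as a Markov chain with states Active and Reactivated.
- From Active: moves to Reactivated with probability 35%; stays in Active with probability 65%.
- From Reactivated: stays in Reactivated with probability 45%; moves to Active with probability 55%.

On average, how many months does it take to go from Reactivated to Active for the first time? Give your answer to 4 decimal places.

1.8182

Let t(s) be the expected number of months to first reach Active from state s, with t(Active) = 0. Conditioning on the first month:
t(Reactivated) = 1 + 0.45·t(Reactivated)
Solving: t(Reactivated) = 1.8182.
Expected months from Reactivated to Active: 1.8182.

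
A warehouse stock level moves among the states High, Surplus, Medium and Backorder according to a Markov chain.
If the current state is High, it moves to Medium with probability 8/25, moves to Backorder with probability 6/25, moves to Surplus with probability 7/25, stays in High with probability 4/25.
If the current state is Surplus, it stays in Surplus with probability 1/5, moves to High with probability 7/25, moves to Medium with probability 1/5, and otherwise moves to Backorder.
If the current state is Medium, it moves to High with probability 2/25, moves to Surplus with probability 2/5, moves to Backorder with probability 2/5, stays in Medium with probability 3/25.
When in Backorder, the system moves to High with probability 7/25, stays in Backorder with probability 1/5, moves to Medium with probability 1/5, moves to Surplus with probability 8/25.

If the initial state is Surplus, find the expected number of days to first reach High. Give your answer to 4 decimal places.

Let t(s) be the expected number of days to first reach High from state s, with t(High) = 0. Conditioning on the first day:
t(Surplus) = 1 + 0.2·t(Surplus) + 0.2·t(Medium) + 0.32·t(Backorder)
t(Medium) = 1 + 0.4·t(Surplus) + 0.12·t(Medium) + 0.4·t(Backorder)
t(Backorder) = 1 + 0.32·t(Surplus) + 0.2·t(Medium) + 0.2·t(Backorder)
Solving: t(Surplus) = 4.1159, t(Medium) = 4.8780, t(Backorder) = 4.1159.
Expected days from Surplus to High: 4.1159.

4.1159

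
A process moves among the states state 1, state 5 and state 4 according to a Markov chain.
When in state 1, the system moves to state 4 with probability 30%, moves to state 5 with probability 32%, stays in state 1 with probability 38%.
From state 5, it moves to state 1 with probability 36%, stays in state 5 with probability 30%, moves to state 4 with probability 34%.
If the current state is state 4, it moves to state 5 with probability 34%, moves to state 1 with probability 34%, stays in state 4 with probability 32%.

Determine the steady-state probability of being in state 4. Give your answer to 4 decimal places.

Let the stationary distribution be π with π = πP and π_1 + π_2 + π_3 = 1.
π_1 = 0.38·π_1 + 0.36·π_2 + 0.34·π_3
π_2 = 0.32·π_1 + 0.3·π_2 + 0.34·π_3
Solving with the normalization constraint gives π = (0.3608, 0.3200, 0.3192).
So the stationary probability of state 4 is 0.3192.

0.3192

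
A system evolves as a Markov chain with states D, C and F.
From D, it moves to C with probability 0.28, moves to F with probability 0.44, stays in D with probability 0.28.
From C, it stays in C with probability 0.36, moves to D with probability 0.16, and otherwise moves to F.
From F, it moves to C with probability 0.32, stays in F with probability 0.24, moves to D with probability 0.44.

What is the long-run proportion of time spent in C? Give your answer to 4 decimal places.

Let the stationary distribution be π with π = πP and π_1 + π_2 + π_3 = 1.
π_1 = 0.28·π_1 + 0.16·π_2 + 0.44·π_3
π_2 = 0.28·π_1 + 0.36·π_2 + 0.32·π_3
Solving with the normalization constraint gives π = (0.3019, 0.3208, 0.3774).
So the stationary probability of C is 0.3208.

0.3208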